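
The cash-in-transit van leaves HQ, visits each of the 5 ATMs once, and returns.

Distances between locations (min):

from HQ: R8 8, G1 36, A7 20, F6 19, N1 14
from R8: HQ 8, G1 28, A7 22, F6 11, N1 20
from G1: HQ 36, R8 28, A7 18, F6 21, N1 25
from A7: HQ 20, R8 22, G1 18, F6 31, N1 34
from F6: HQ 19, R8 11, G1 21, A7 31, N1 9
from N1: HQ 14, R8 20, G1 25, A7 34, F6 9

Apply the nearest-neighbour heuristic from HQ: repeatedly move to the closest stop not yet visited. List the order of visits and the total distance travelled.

At HQ the remaining stops are R8 8, N1 14, F6 19, A7 20, G1 36; go to R8.
At R8 the remaining stops are F6 11, N1 20, A7 22, G1 28; go to F6.
At F6 the remaining stops are N1 9, G1 21, A7 31; go to N1.
At N1 the remaining stops are G1 25, A7 34; go to G1.
At G1 the remaining stops are A7 18; go to A7.
Return A7→HQ: 20.
Total = 8 + 11 + 9 + 25 + 18 + 20 = 91.

91 min along HQ → R8 → F6 → N1 → G1 → A7 → HQ.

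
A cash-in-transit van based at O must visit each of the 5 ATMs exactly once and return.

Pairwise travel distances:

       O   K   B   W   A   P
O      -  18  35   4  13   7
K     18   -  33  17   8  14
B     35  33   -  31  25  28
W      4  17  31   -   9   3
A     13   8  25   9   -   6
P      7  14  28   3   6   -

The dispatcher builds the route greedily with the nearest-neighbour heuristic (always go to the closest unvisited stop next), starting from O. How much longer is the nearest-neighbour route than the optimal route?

Excess over optimum: 3.

O: W=4, P=7, A=13, K=18, B=35 ⇒ W
W: P=3, A=9, K=17, B=31 ⇒ P
P: A=6, K=14, B=28 ⇒ A
A: K=8, B=25 ⇒ K
K: B=33 ⇒ B
NN route O → W → P → A → K → B → O costs 89.
Optimal: O → K → A → B → P → W → O costs 86 (by enumerating all 60 distinct tours).
Excess = 89 − 86 = 3.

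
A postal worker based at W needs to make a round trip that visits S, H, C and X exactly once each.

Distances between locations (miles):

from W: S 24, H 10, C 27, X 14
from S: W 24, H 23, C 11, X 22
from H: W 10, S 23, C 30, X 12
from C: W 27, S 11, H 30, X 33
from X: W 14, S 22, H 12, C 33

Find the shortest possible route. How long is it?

W-S-H-C-X-W: 24+23+30+33+14 = 124
W-S-H-X-C-W: 24+23+12+33+27 = 119
W-S-C-H-X-W: 24+11+30+12+14 = 91
W-S-C-X-H-W: 24+11+33+12+10 = 90
W-S-X-H-C-W: 24+22+12+30+27 = 115
W-S-X-C-H-W: 24+22+33+30+10 = 119
W-H-S-C-X-W: 10+23+11+33+14 = 91
W-H-S-X-C-W: 10+23+22+33+27 = 115
W-H-C-S-X-W: 10+30+11+22+14 = 87
W-H-X-S-C-W: 10+12+22+11+27 = 82
W-C-S-H-X-W: 27+11+23+12+14 = 87
W-C-H-S-X-W: 27+30+23+22+14 = 116
The minimum is 82.
One optimal route: W → H → X → S → C → W (or its reverse).

82 miles — the shortest possible round trip.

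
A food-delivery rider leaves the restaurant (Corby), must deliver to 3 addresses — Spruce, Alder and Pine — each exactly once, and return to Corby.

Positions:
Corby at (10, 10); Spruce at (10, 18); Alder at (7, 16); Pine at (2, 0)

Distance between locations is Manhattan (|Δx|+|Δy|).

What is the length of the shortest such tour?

There are 3 distinct closed tours to check (reversals are equivalent).
Corby - Spruce - Alder - Pine - Corby: 8+5+21+18 = 52
Corby - Spruce - Pine - Alder - Corby: 8+26+21+9 = 64
Corby - Alder - Spruce - Pine - Corby: 9+5+26+18 = 58
The minimum is 52.
One optimal route: Corby → Spruce → Alder → Pine → Corby (or its reverse).

52 — the shortest possible round trip.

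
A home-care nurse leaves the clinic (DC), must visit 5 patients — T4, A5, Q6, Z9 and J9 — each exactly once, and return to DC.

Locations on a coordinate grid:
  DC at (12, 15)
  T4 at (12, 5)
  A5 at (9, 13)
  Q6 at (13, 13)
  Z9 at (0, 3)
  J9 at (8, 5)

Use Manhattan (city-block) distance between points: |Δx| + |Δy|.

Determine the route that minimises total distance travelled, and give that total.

With 5 stops there are 5!/2 = 60 distinct round trips (a route and its reverse cost the same).
DC - T4 - A5 - Q6 - Z9 - J9 - DC: 10+11+4+23+10+14 = 72
DC - T4 - A5 - Q6 - J9 - Z9 - DC: 10+11+4+13+10+24 = 72
DC - T4 - A5 - Z9 - Q6 - J9 - DC: 10+11+19+23+13+14 = 90
DC - T4 - A5 - Z9 - J9 - Q6 - DC: 10+11+19+10+13+3 = 66
DC - T4 - A5 - J9 - Q6 - Z9 - DC: 10+11+9+13+23+24 = 90
DC - T4 - A5 - J9 - Z9 - Q6 - DC: 10+11+9+10+23+3 = 66
DC - T4 - Q6 - A5 - Z9 - J9 - DC: 10+9+4+19+10+14 = 66
DC - T4 - Q6 - A5 - J9 - Z9 - DC: 10+9+4+9+10+24 = 66
DC - T4 - Q6 - Z9 - A5 - J9 - DC: 10+9+23+19+9+14 = 84
DC - T4 - Q6 - Z9 - J9 - A5 - DC: 10+9+23+10+9+5 = 66
DC - T4 - Q6 - J9 - A5 - Z9 - DC: 10+9+13+9+19+24 = 84
DC - T4 - Q6 - J9 - Z9 - A5 - DC: 10+9+13+10+19+5 = 66
DC - T4 - Z9 - A5 - Q6 - J9 - DC: 10+14+19+4+13+14 = 74
DC - T4 - Z9 - A5 - J9 - Q6 - DC: 10+14+19+9+13+3 = 68
… (46 more)
DC - T4 - Z9 - J9 - A5 - Q6 - DC: 10+14+10+9+4+3 = 50  ← best
The minimum is 50.
One optimal route: DC → T4 → Z9 → J9 → A5 → Q6 → DC (or its reverse).

Minimum total distance: 50.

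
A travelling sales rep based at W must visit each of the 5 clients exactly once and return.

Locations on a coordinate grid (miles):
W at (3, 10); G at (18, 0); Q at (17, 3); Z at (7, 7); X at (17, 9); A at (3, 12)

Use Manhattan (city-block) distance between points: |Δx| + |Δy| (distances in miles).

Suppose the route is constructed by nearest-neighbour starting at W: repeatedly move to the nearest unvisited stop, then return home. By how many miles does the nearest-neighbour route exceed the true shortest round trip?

The nearest-neighbour route is 4 miles longer than optimal.

W: A=2, Z=7, X=15, Q=21, G=25 ⇒ A
A: Z=9, X=17, Q=23, G=27 ⇒ Z
Z: X=12, Q=14, G=18 ⇒ X
X: Q=6, G=10 ⇒ Q
Q: G=4 ⇒ G
NN route W → A → Z → X → Q → G → W costs 58.
Optimal: W → Z → G → Q → X → A → W costs 54 (by enumerating all 60 distinct tours).
Excess = 58 − 54 = 4.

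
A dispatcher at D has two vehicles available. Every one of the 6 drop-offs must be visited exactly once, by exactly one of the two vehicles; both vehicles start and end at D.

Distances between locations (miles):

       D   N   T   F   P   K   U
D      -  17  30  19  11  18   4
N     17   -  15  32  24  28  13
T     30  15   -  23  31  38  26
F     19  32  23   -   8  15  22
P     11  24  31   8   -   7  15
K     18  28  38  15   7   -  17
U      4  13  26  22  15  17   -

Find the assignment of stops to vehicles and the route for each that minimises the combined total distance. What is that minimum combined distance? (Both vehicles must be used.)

Check every non-empty split of the stops between the two vehicles; for each half take its own optimal tour:
  {N} + {T, F, P, K, U}: 34 + 86 = 120
  {T} + {N, F, P, K, U}: 60 + 79 = 139
  {N, T} + {F, P, K, U}: 62 + 55 = 117
  {F} + {N, T, P, K, U}: 38 + 88 = 126
  {N, F} + {T, P, K, U}: 68 + 86 = 154
  {T, F} + {N, P, K, U}: 72 + 63 = 135
  … (31 splits in total)
  {N, T, F, P, K} + {U}: 88 + 8 = 96  ← best
Best: vehicle 1 D → N → T → F → P → K → D = 88; vehicle 2 D → U → D = 8; combined 96.

Minimum combined distance: 96 miles.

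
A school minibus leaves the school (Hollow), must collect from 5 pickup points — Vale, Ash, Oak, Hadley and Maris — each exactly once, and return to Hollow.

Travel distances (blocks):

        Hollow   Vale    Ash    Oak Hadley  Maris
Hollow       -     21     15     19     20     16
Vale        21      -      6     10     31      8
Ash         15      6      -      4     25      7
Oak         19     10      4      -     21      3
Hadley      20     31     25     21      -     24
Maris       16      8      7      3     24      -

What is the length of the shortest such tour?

Shortest round trip = 73 blocks.

Hollow→Vale→Ash→Oak→Hadley→Maris→Hollow: 21+6+4+21+24+16 = 92
Hollow→Vale→Ash→Oak→Maris→Hadley→Hollow: 21+6+4+3+24+20 = 78
Hollow→Vale→Ash→Hadley→Oak→Maris→Hollow: 21+6+25+21+3+16 = 92
Hollow→Vale→Ash→Hadley→Maris→Oak→Hollow: 21+6+25+24+3+19 = 98
Hollow→Vale→Ash→Maris→Oak→Hadley→Hollow: 21+6+7+3+21+20 = 78
Hollow→Vale→Ash→Maris→Hadley→Oak→Hollow: 21+6+7+24+21+19 = 98
Hollow→Vale→Oak→Ash→Hadley→Maris→Hollow: 21+10+4+25+24+16 = 100
Hollow→Vale→Oak→Ash→Maris→Hadley→Hollow: 21+10+4+7+24+20 = 86
Hollow→Vale→Oak→Hadley→Ash→Maris→Hollow: 21+10+21+25+7+16 = 100
Hollow→Vale→Oak→Hadley→Maris→Ash→Hollow: 21+10+21+24+7+15 = 98
Hollow→Vale→Oak→Maris→Ash→Hadley→Hollow: 21+10+3+7+25+20 = 86
Hollow→Vale→Oak→Maris→Hadley→Ash→Hollow: 21+10+3+24+25+15 = 98
Hollow→Vale→Hadley→Ash→Oak→Maris→Hollow: 21+31+25+4+3+16 = 100
Hollow→Vale→Hadley→Ash→Maris→Oak→Hollow: 21+31+25+7+3+19 = 106
… (46 more)
Hollow→Ash→Vale→Maris→Oak→Hadley→Hollow: 15+6+8+3+21+20 = 73  ← best
The minimum is 73.
One optimal route: Hollow → Ash → Vale → Maris → Oak → Hadley → Hollow (or its reverse).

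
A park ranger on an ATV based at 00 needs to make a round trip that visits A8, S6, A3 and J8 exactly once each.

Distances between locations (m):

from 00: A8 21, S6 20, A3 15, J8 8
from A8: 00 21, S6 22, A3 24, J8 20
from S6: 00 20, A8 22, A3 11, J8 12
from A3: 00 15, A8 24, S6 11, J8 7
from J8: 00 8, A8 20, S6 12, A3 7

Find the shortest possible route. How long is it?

Minimum total distance: 69 m.

00→A8→S6→A3→J8→00: 21+22+11+7+8 = 69
00→A8→S6→J8→A3→00: 21+22+12+7+15 = 77
00→A8→A3→S6→J8→00: 21+24+11+12+8 = 76
00→A8→A3→J8→S6→00: 21+24+7+12+20 = 84
00→A8→J8→S6→A3→00: 21+20+12+11+15 = 79
00→A8→J8→A3→S6→00: 21+20+7+11+20 = 79
00→S6→A8→A3→J8→00: 20+22+24+7+8 = 81
00→S6→A8→J8→A3→00: 20+22+20+7+15 = 84
00→S6→A3→A8→J8→00: 20+11+24+20+8 = 83
00→S6→J8→A8→A3→00: 20+12+20+24+15 = 91
00→A3→A8→S6→J8→00: 15+24+22+12+8 = 81
00→A3→S6→A8→J8→00: 15+11+22+20+8 = 76
The minimum is 69.
One optimal route: 00 → A8 → S6 → A3 → J8 → 00 (or its reverse).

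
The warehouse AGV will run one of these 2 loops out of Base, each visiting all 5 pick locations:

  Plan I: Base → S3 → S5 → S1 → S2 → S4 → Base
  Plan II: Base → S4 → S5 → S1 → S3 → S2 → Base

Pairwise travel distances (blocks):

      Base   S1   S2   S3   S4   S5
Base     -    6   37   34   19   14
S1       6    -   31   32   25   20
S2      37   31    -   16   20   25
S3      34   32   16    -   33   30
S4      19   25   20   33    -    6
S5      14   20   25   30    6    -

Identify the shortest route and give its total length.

Plan I: 34 + 30 + 20 + 31 + 20 + 19 = 154
Plan II: 19 + 6 + 20 + 32 + 16 + 37 = 130

130 blocks — Plan II is the shortest.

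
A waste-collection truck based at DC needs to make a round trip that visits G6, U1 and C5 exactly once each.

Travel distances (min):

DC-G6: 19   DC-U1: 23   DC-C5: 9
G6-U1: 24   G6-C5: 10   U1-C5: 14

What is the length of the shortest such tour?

Shortest round trip = 66 min.

With 3 stops there are 3!/2 = 3 distinct round trips (a route and its reverse cost the same).
DC - G6 - U1 - C5 - DC: 19+24+14+9 = 66
DC - G6 - C5 - U1 - DC: 19+10+14+23 = 66
DC - U1 - G6 - C5 - DC: 23+24+10+9 = 66
The minimum is 66.
One optimal route: DC → G6 → U1 → C5 → DC (or its reverse).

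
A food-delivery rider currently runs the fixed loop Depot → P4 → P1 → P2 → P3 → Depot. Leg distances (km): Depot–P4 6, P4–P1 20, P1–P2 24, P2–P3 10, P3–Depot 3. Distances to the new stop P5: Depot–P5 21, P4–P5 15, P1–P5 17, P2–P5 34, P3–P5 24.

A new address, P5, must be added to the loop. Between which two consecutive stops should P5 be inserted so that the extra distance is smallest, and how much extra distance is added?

Adding 12 km by placing P5 on the P4–P1 leg.

Insertion cost between consecutive stops i–j is d(i,P5) + d(P5,j) − d(i,j):
  between Depot and P4: 21 + 15 − 6 = 30
  between P4 and P1: 15 + 17 − 20 = 12
  between P1 and P2: 17 + 34 − 24 = 27
  between P2 and P3: 34 + 24 − 10 = 48
  between P3 and Depot: 24 + 21 − 3 = 42
Cheapest insertion is between P4 and P1, adding 12.
New total = 63 + 12 = 75.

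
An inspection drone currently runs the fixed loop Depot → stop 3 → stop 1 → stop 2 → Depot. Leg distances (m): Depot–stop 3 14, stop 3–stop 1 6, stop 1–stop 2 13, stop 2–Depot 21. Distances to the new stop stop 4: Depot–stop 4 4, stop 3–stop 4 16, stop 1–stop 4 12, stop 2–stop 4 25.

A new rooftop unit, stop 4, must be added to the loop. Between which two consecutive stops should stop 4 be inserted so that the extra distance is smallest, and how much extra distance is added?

Insertion cost between consecutive stops i–j is d(i,stop 4) + d(stop 4,j) − d(i,j):
  between Depot and stop 3: 4 + 16 − 14 = 6
  between stop 3 and stop 1: 16 + 12 − 6 = 22
  between stop 1 and stop 2: 12 + 25 − 13 = 24
  between stop 2 and Depot: 25 + 4 − 21 = 8
Cheapest insertion is between Depot and stop 3, adding 6.
New total = 54 + 6 = 60.

+6 m — insert stop 4 between Depot and stop 3.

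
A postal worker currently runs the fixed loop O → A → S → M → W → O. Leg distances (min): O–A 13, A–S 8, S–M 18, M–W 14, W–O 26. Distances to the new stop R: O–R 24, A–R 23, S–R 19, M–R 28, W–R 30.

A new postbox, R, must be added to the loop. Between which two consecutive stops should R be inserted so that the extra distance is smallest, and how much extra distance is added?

Insertion cost between consecutive stops i–j is d(i,R) + d(R,j) − d(i,j):
  between O and A: 24 + 23 − 13 = 34
  between A and S: 23 + 19 − 8 = 34
  between S and M: 19 + 28 − 18 = 29
  between M and W: 28 + 30 − 14 = 44
  between W and O: 30 + 24 − 26 = 28
Cheapest insertion is between W and O, adding 28.
New total = 79 + 28 = 107.

Adding 28 min by placing R on the W–O leg.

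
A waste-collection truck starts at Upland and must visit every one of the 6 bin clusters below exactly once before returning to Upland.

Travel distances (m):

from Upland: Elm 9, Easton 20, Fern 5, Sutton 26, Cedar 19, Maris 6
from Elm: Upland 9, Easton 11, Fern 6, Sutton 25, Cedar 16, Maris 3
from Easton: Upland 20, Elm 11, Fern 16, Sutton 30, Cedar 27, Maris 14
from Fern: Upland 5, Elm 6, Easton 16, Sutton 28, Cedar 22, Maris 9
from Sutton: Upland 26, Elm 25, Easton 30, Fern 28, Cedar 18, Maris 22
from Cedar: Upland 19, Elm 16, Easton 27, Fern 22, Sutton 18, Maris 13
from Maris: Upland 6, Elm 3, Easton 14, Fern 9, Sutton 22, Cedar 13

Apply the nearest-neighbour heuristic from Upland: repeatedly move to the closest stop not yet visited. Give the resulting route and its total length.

Nearest-neighbour total = 95 m; route Upland → Fern → Elm → Maris → Cedar → Sutton → Easton → Upland.

Upland → [Fern:5 / Maris:6 / Elm:9 / Cedar:19 / Easton:20 / Sutton:26] → Fern (5)
Fern → [Elm:6 / Maris:9 / Easton:16 / Cedar:22 / Sutton:28] → Elm (6)
Elm → [Maris:3 / Easton:11 / Cedar:16 / Sutton:25] → Maris (3)
Maris → [Cedar:13 / Easton:14 / Sutton:22] → Cedar (13)
Cedar → [Sutton:18 / Easton:27] → Sutton (18)
Sutton → [Easton:30] → Easton (30)
Return Easton→Upland: 20.
Total = 5 + 6 + 3 + 13 + 18 + 30 + 20 = 95.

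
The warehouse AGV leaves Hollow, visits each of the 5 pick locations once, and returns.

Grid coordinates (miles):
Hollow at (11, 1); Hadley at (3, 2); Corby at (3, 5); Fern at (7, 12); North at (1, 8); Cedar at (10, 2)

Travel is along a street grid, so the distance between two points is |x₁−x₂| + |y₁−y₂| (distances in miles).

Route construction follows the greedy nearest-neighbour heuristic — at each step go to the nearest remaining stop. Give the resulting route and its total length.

Hollow → [Cedar:2 / Hadley:9 / Corby:12 / Fern:15 / North:17] → Cedar (2)
Cedar → [Hadley:7 / Corby:10 / Fern:13 / North:15] → Hadley (7)
Hadley → [Corby:3 / North:8 / Fern:14] → Corby (3)
Corby → [North:5 / Fern:11] → North (5)
North → [Fern:10] → Fern (10)
Return Fern→Hollow: 15.
Total = 2 + 7 + 3 + 5 + 10 + 15 = 42.

42 miles along Hollow → Cedar → Hadley → Corby → North → Fern → Hollow.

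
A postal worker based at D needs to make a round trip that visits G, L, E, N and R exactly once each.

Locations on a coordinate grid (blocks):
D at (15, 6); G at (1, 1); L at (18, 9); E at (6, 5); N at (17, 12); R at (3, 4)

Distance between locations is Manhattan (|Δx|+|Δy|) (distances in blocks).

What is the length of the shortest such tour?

56 blocks — the shortest possible round trip.

With 5 stops there are 5!/2 = 60 distinct round trips (a route and its reverse cost the same).
D→G→L→E→N→R→D: 19+25+16+18+22+14 = 114
D→G→L→E→R→N→D: 19+25+16+4+22+8 = 94
D→G→L→N→E→R→D: 19+25+4+18+4+14 = 84
D→G→L→N→R→E→D: 19+25+4+22+4+10 = 84
D→G→L→R→E→N→D: 19+25+20+4+18+8 = 94
D→G→L→R→N→E→D: 19+25+20+22+18+10 = 114
D→G→E→L→N→R→D: 19+9+16+4+22+14 = 84
D→G→E→L→R→N→D: 19+9+16+20+22+8 = 94
D→G→E→N→L→R→D: 19+9+18+4+20+14 = 84
D→G→E→N→R→L→D: 19+9+18+22+20+6 = 94
D→G→E→R→L→N→D: 19+9+4+20+4+8 = 64
D→G→E→R→N→L→D: 19+9+4+22+4+6 = 64
D→G→N→L→E→R→D: 19+27+4+16+4+14 = 84
D→G→N→L→R→E→D: 19+27+4+20+4+10 = 84
… (46 more)
D→G→R→E→L→N→D: 19+5+4+16+4+8 = 56  ← best
The minimum is 56.
One optimal route: D → G → R → E → L → N → D (or its reverse).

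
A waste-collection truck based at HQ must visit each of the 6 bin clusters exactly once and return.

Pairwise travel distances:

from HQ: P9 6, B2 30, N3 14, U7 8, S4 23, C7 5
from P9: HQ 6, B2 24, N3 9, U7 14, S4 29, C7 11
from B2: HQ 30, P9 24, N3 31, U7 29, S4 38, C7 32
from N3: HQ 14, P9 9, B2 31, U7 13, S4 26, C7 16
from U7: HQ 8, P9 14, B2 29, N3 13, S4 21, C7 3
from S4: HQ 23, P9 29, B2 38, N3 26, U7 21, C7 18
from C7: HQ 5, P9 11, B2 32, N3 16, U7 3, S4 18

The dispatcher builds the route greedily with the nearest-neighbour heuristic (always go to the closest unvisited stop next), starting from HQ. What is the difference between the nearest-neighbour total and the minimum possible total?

HQ: C7=5, P9=6, U7=8, N3=14, S4=23, B2=30 ⇒ C7
C7: U7=3, P9=11, N3=16, S4=18, B2=32 ⇒ U7
U7: N3=13, P9=14, S4=21, B2=29 ⇒ N3
N3: P9=9, S4=26, B2=31 ⇒ P9
P9: B2=24, S4=29 ⇒ B2
B2: S4=38 ⇒ S4
NN route HQ → C7 → U7 → N3 → P9 → B2 → S4 → HQ costs 115.
Optimal: HQ → P9 → N3 → B2 → S4 → U7 → C7 → HQ costs 113 (by enumerating all 360 distinct tours).
Excess = 115 − 113 = 2.

2 longer than the optimal tour.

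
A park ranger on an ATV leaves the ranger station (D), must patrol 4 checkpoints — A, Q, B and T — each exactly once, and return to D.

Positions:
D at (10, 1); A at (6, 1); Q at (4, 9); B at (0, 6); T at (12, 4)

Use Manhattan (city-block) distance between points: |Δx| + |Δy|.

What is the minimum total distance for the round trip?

There are 12 distinct closed tours to check (reversals are equivalent).
D → A → Q → B → T → D: 4+10+7+14+5 = 40
D → A → Q → T → B → D: 4+10+13+14+15 = 56
D → A → B → Q → T → D: 4+11+7+13+5 = 40
D → A → B → T → Q → D: 4+11+14+13+14 = 56
D → A → T → Q → B → D: 4+9+13+7+15 = 48
D → A → T → B → Q → D: 4+9+14+7+14 = 48
D → Q → A → B → T → D: 14+10+11+14+5 = 54
D → Q → A → T → B → D: 14+10+9+14+15 = 62
D → Q → B → A → T → D: 14+7+11+9+5 = 46
D → Q → T → A → B → D: 14+13+9+11+15 = 62
D → B → A → Q → T → D: 15+11+10+13+5 = 54
D → B → Q → A → T → D: 15+7+10+9+5 = 46
The minimum is 40.
One optimal route: D → A → Q → B → T → D (or its reverse).

Shortest round trip = 40.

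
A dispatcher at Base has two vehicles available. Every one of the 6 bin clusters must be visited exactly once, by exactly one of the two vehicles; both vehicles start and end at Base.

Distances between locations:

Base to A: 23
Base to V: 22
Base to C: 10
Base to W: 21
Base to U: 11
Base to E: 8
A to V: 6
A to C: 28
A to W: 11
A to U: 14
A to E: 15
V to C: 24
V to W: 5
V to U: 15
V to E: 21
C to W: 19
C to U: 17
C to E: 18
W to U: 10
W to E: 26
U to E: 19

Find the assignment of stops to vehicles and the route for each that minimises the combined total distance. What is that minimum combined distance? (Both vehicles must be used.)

Minimum combined distance: 75.

There are 2^5 − 1 = 31 ways to divide the 6 stops into two non-empty groups. For each, the best each vehicle can do is its own shortest tour through its group:
  {A} + {V, C, W, U, E}: 46 + 71 = 117
  {V} + {A, C, W, U, E}: 44 + 71 = 115
  {A, V} + {C, W, U, E}: 51 + 66 = 117
  {C} + {A, V, W, U, E}: 20 + 55 = 75
  {A, C} + {V, W, U, E}: 61 + 55 = 116
  {V, C} + {A, W, U, E}: 56 + 55 = 111
  … (31 splits in total)
Best: vehicle 1 Base → C → Base = 20; vehicle 2 Base → U → W → V → A → E → Base = 55; combined 75.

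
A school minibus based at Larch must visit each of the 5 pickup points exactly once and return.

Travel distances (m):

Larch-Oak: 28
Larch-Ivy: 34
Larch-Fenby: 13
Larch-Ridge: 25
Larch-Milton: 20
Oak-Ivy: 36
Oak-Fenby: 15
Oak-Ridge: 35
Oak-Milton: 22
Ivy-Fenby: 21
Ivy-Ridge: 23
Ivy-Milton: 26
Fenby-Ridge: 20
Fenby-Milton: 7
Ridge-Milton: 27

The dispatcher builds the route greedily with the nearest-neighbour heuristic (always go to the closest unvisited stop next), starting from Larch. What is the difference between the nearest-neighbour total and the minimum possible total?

From Larch: Fenby=13, Milton=20, Ridge=25, Oak=28, Ivy=34 → choose Fenby (13).
From Fenby: Milton=7, Oak=15, Ridge=20, Ivy=21 → choose Milton (7).
From Milton: Oak=22, Ivy=26, Ridge=27 → choose Oak (22).
From Oak: Ridge=35, Ivy=36 → choose Ridge (35).
From Ridge: Ivy=23 → choose Ivy (23).
NN route Larch → Fenby → Milton → Oak → Ridge → Ivy → Larch costs 134.
Optimal: Larch → Oak → Fenby → Milton → Ivy → Ridge → Larch costs 124 (by enumerating all 60 distinct tours).
Excess = 134 − 124 = 10.

10 m longer than the optimal tour.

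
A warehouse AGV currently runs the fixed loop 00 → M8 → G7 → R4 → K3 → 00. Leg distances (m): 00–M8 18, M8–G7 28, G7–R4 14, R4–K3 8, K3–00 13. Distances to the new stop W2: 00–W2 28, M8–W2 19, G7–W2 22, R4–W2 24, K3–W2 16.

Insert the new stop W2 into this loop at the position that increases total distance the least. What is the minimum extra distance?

Insertion cost between consecutive stops i–j is d(i,W2) + d(W2,j) − d(i,j):
  between 00 and M8: 28 + 19 − 18 = 29
  between M8 and G7: 19 + 22 − 28 = 13
  between G7 and R4: 22 + 24 − 14 = 32
  between R4 and K3: 24 + 16 − 8 = 32
  between K3 and 00: 16 + 28 − 13 = 31
Cheapest insertion is between M8 and G7, adding 13.
New total = 81 + 13 = 94.

Adding 13 m by placing W2 on the M8–G7 leg.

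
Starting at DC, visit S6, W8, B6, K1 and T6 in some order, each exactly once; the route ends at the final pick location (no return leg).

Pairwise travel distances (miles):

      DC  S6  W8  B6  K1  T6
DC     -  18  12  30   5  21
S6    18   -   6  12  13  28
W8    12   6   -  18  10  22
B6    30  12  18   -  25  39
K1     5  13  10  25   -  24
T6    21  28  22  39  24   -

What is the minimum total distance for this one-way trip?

Shortest open route: 69 miles.

There are 5! = 120 possible orderings.
DC - S6 - W8 - B6 - K1 - T6: 18+6+18+25+24 = 91
DC - S6 - W8 - B6 - T6 - K1: 18+6+18+39+24 = 105
DC - S6 - W8 - K1 - B6 - T6: 18+6+10+25+39 = 98
DC - S6 - W8 - K1 - T6 - B6: 18+6+10+24+39 = 97
DC - S6 - W8 - T6 - B6 - K1: 18+6+22+39+25 = 110
DC - S6 - W8 - T6 - K1 - B6: 18+6+22+24+25 = 95
DC - S6 - B6 - W8 - K1 - T6: 18+12+18+10+24 = 82
DC - S6 - B6 - W8 - T6 - K1: 18+12+18+22+24 = 94
DC - S6 - B6 - K1 - W8 - T6: 18+12+25+10+22 = 87
DC - S6 - B6 - K1 - T6 - W8: 18+12+25+24+22 = 101
DC - S6 - B6 - T6 - W8 - K1: 18+12+39+22+10 = 101
DC - S6 - B6 - T6 - K1 - W8: 18+12+39+24+10 = 103
DC - S6 - K1 - W8 - B6 - T6: 18+13+10+18+39 = 98
DC - S6 - K1 - W8 - T6 - B6: 18+13+10+22+39 = 102
… (106 more)
DC - K1 - T6 - W8 - S6 - B6: 5+24+22+6+12 = 69  ← best
The minimum is 69.
One shortest path: DC → K1 → T6 → W8 → S6 → B6.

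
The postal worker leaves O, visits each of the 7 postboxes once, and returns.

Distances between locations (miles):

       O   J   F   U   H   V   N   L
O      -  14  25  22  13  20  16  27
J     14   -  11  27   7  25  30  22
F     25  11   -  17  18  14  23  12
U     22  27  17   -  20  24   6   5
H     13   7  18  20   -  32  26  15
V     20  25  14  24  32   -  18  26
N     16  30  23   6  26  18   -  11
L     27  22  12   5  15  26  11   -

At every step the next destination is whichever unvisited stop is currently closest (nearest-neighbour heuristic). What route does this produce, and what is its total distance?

92 miles along O → H → J → F → L → U → N → V → O.

At O the remaining stops are H 13, J 14, N 16, V 20, U 22, F 25, L 27; go to H.
At H the remaining stops are J 7, L 15, F 18, U 20, N 26, V 32; go to J.
At J the remaining stops are F 11, L 22, V 25, U 27, N 30; go to F.
At F the remaining stops are L 12, V 14, U 17, N 23; go to L.
At L the remaining stops are U 5, N 11, V 26; go to U.
At U the remaining stops are N 6, V 24; go to N.
At N the remaining stops are V 18; go to V.
Return V→O: 20.
Total = 13 + 7 + 11 + 12 + 5 + 6 + 18 + 20 = 92.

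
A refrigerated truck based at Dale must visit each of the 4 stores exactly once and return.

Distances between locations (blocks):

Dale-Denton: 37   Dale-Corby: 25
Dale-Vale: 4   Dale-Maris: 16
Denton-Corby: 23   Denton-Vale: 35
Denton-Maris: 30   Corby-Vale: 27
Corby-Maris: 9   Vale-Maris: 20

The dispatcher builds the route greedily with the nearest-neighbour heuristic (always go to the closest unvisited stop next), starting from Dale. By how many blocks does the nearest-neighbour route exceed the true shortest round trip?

From Dale: Vale=4, Maris=16, Corby=25, Denton=37 → choose Vale (4).
From Vale: Maris=20, Corby=27, Denton=35 → choose Maris (20).
From Maris: Corby=9, Denton=30 → choose Corby (9).
From Corby: Denton=23 → choose Denton (23).
NN route Dale → Vale → Maris → Corby → Denton → Dale costs 93.
Optimal: Dale → Vale → Denton → Corby → Maris → Dale costs 87 (by enumerating all 12 distinct tours).
Excess = 93 − 87 = 6.

Excess over optimum: 6 blocks.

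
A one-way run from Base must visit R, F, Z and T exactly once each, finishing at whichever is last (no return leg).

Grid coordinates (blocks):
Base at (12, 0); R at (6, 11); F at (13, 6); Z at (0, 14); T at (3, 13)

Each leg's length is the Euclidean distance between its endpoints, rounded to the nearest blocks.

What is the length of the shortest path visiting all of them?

There are 4! = 24 possible orderings.
Base - R - F - Z - T: 13+9+15+3 = 40
Base - R - F - T - Z: 13+9+12+3 = 37
Base - R - Z - F - T: 13+7+15+12 = 47
Base - R - Z - T - F: 13+7+3+12 = 35
Base - R - T - F - Z: 13+4+12+15 = 44
Base - R - T - Z - F: 13+4+3+15 = 35
Base - F - R - Z - T: 6+9+7+3 = 25
Base - F - R - T - Z: 6+9+4+3 = 22
Base - F - Z - R - T: 6+15+7+4 = 32
Base - F - Z - T - R: 6+15+3+4 = 28
Base - F - T - R - Z: 6+12+4+7 = 29
Base - F - T - Z - R: 6+12+3+7 = 28
Base - Z - R - F - T: 18+7+9+12 = 46
Base - Z - R - T - F: 18+7+4+12 = 41
… (10 more)
The minimum is 22.
One shortest path: Base → F → R → T → Z.

Minimum one-way distance = 22 blocks.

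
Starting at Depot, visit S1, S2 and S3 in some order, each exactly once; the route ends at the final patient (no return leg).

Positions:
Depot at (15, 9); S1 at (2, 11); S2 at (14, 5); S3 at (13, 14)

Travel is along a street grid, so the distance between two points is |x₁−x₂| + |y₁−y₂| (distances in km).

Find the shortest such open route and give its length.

There are 3! = 6 possible orderings.
Depot - S1 - S2 - S3: 15+18+10 = 43
Depot - S1 - S3 - S2: 15+14+10 = 39
Depot - S2 - S1 - S3: 5+18+14 = 37
Depot - S2 - S3 - S1: 5+10+14 = 29
Depot - S3 - S1 - S2: 7+14+18 = 39
Depot - S3 - S2 - S1: 7+10+18 = 35
The minimum is 29.
One shortest path: Depot → S2 → S3 → S1.

29 km — the minimum one-way total.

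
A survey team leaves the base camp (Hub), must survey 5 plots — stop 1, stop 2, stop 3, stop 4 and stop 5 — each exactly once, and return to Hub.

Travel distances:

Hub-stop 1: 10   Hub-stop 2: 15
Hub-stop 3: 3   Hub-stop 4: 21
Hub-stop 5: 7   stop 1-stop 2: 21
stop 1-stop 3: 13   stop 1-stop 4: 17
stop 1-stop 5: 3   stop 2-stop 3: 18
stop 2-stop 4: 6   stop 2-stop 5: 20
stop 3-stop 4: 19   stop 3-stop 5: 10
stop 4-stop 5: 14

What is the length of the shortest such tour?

54 — the shortest possible round trip.

Hub-stop 1-stop 2-stop 3-stop 4-stop 5-Hub: 10+21+18+19+14+7 = 89
Hub-stop 1-stop 2-stop 3-stop 5-stop 4-Hub: 10+21+18+10+14+21 = 94
Hub-stop 1-stop 2-stop 4-stop 3-stop 5-Hub: 10+21+6+19+10+7 = 73
Hub-stop 1-stop 2-stop 4-stop 5-stop 3-Hub: 10+21+6+14+10+3 = 64
Hub-stop 1-stop 2-stop 5-stop 3-stop 4-Hub: 10+21+20+10+19+21 = 101
Hub-stop 1-stop 2-stop 5-stop 4-stop 3-Hub: 10+21+20+14+19+3 = 87
Hub-stop 1-stop 3-stop 2-stop 4-stop 5-Hub: 10+13+18+6+14+7 = 68
Hub-stop 1-stop 3-stop 2-stop 5-stop 4-Hub: 10+13+18+20+14+21 = 96
Hub-stop 1-stop 3-stop 4-stop 2-stop 5-Hub: 10+13+19+6+20+7 = 75
Hub-stop 1-stop 3-stop 4-stop 5-stop 2-Hub: 10+13+19+14+20+15 = 91
Hub-stop 1-stop 3-stop 5-stop 2-stop 4-Hub: 10+13+10+20+6+21 = 80
Hub-stop 1-stop 3-stop 5-stop 4-stop 2-Hub: 10+13+10+14+6+15 = 68
Hub-stop 1-stop 4-stop 2-stop 3-stop 5-Hub: 10+17+6+18+10+7 = 68
Hub-stop 1-stop 4-stop 2-stop 5-stop 3-Hub: 10+17+6+20+10+3 = 66
… (46 more)
Hub-stop 1-stop 5-stop 4-stop 2-stop 3-Hub: 10+3+14+6+18+3 = 54  ← best
The minimum is 54.
One optimal route: Hub → stop 1 → stop 5 → stop 4 → stop 2 → stop 3 → Hub (or its reverse).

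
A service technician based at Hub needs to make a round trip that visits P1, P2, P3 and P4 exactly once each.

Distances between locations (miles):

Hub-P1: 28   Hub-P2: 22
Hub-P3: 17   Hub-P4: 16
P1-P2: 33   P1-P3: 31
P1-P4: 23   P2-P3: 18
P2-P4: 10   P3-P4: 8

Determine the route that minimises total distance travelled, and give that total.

Shortest round trip = 96 miles.

There are 12 distinct closed tours to check (reversals are equivalent).
Hub-P1-P2-P3-P4-Hub: 28+33+18+8+16 = 103
Hub-P1-P2-P4-P3-Hub: 28+33+10+8+17 = 96
Hub-P1-P3-P2-P4-Hub: 28+31+18+10+16 = 103
Hub-P1-P3-P4-P2-Hub: 28+31+8+10+22 = 99
Hub-P1-P4-P2-P3-Hub: 28+23+10+18+17 = 96
Hub-P1-P4-P3-P2-Hub: 28+23+8+18+22 = 99
Hub-P2-P1-P3-P4-Hub: 22+33+31+8+16 = 110
Hub-P2-P1-P4-P3-Hub: 22+33+23+8+17 = 103
Hub-P2-P3-P1-P4-Hub: 22+18+31+23+16 = 110
Hub-P2-P4-P1-P3-Hub: 22+10+23+31+17 = 103
Hub-P3-P1-P2-P4-Hub: 17+31+33+10+16 = 107
Hub-P3-P2-P1-P4-Hub: 17+18+33+23+16 = 107
The minimum is 96.
One optimal route: Hub → P1 → P2 → P4 → P3 → Hub (or its reverse).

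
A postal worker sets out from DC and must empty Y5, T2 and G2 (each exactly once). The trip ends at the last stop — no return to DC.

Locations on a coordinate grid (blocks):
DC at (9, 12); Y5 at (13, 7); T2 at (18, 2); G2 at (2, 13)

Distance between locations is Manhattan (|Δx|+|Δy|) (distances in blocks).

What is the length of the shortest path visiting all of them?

Minimum one-way distance = 35 blocks.

There are 3! = 6 possible orderings.
DC → Y5 → T2 → G2: 9+10+27 = 46
DC → Y5 → G2 → T2: 9+17+27 = 53
DC → T2 → Y5 → G2: 19+10+17 = 46
DC → T2 → G2 → Y5: 19+27+17 = 63
DC → G2 → Y5 → T2: 8+17+10 = 35
DC → G2 → T2 → Y5: 8+27+10 = 45
The minimum is 35.
One shortest path: DC → G2 → Y5 → T2.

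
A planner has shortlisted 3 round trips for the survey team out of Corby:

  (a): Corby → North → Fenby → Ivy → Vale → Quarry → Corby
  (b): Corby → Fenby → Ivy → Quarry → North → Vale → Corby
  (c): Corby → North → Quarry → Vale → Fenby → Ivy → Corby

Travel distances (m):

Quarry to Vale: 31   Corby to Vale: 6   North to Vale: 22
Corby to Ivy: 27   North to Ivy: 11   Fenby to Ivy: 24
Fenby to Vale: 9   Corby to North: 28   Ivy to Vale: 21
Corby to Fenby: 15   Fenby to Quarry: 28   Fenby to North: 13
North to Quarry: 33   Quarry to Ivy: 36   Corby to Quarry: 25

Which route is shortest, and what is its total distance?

(a): 28 + 13 + 24 + 21 + 31 + 25 = 142
(b): 15 + 24 + 36 + 33 + 22 + 6 = 136
(c): 28 + 33 + 31 + 9 + 24 + 27 = 152

136 m — (b) is the shortest.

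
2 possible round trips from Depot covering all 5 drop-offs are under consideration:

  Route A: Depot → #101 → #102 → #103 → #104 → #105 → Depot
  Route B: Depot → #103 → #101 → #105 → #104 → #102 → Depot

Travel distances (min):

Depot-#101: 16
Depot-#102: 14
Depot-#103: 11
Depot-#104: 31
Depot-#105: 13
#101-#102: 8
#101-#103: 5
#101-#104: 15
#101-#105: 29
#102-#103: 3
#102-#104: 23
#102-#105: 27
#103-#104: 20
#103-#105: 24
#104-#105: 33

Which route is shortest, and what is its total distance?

93 min — Route A is the shortest.

Route A: 16 + 8 + 3 + 20 + 33 + 13 = 93
Route B: 11 + 5 + 29 + 33 + 23 + 14 = 115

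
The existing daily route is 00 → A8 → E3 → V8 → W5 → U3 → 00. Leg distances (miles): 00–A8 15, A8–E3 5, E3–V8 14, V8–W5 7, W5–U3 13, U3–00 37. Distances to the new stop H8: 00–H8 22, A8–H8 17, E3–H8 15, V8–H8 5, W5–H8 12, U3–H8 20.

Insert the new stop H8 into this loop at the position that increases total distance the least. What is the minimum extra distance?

Insertion cost between consecutive stops i–j is d(i,H8) + d(H8,j) − d(i,j):
  between 00 and A8: 22 + 17 − 15 = 24
  between A8 and E3: 17 + 15 − 5 = 27
  between E3 and V8: 15 + 5 − 14 = 6
  between V8 and W5: 5 + 12 − 7 = 10
  between W5 and U3: 12 + 20 − 13 = 19
  between U3 and 00: 20 + 22 − 37 = 5
Cheapest insertion is between U3 and 00, adding 5.
New total = 91 + 5 = 96.

Minimum extra distance: 5 miles, inserting H8 between U3 and 00.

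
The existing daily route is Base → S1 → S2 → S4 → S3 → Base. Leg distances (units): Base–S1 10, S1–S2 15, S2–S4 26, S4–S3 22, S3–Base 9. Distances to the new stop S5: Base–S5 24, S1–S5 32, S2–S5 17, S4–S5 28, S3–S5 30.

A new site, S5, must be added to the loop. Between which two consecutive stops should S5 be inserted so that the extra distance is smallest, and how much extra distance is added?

Insertion cost between consecutive stops i–j is d(i,S5) + d(S5,j) − d(i,j):
  between Base and S1: 24 + 32 − 10 = 46
  between S1 and S2: 32 + 17 − 15 = 34
  between S2 and S4: 17 + 28 − 26 = 19
  between S4 and S3: 28 + 30 − 22 = 36
  between S3 and Base: 30 + 24 − 9 = 45
Cheapest insertion is between S2 and S4, adding 19.
New total = 82 + 19 = 101.

Minimum extra distance: 19, inserting S5 between S2 and S4.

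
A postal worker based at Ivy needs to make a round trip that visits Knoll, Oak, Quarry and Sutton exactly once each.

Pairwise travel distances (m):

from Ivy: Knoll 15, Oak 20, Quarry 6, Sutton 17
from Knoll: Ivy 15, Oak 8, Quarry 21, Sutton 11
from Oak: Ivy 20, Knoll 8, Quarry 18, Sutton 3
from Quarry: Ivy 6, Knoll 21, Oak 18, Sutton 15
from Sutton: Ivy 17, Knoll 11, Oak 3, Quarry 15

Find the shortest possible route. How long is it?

Shortest round trip = 47 m.

There are 12 distinct closed tours to check (reversals are equivalent).
Ivy - Knoll - Oak - Quarry - Sutton - Ivy: 15+8+18+15+17 = 73
Ivy - Knoll - Oak - Sutton - Quarry - Ivy: 15+8+3+15+6 = 47
Ivy - Knoll - Quarry - Oak - Sutton - Ivy: 15+21+18+3+17 = 74
Ivy - Knoll - Quarry - Sutton - Oak - Ivy: 15+21+15+3+20 = 74
Ivy - Knoll - Sutton - Oak - Quarry - Ivy: 15+11+3+18+6 = 53
Ivy - Knoll - Sutton - Quarry - Oak - Ivy: 15+11+15+18+20 = 79
Ivy - Oak - Knoll - Quarry - Sutton - Ivy: 20+8+21+15+17 = 81
Ivy - Oak - Knoll - Sutton - Quarry - Ivy: 20+8+11+15+6 = 60
Ivy - Oak - Quarry - Knoll - Sutton - Ivy: 20+18+21+11+17 = 87
Ivy - Oak - Sutton - Knoll - Quarry - Ivy: 20+3+11+21+6 = 61
Ivy - Quarry - Knoll - Oak - Sutton - Ivy: 6+21+8+3+17 = 55
Ivy - Quarry - Oak - Knoll - Sutton - Ivy: 6+18+8+11+17 = 60
The minimum is 47.
One optimal route: Ivy → Knoll → Oak → Sutton → Quarry → Ivy (or its reverse).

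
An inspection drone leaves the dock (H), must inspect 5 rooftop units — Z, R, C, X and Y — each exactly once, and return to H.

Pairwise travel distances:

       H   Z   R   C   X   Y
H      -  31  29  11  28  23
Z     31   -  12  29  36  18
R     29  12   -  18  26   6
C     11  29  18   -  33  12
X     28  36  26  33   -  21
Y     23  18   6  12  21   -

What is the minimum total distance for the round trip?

H-Z-R-C-X-Y-H: 31+12+18+33+21+23 = 138
H-Z-R-C-Y-X-H: 31+12+18+12+21+28 = 122
H-Z-R-X-C-Y-H: 31+12+26+33+12+23 = 137
H-Z-R-X-Y-C-H: 31+12+26+21+12+11 = 113
H-Z-R-Y-C-X-H: 31+12+6+12+33+28 = 122
H-Z-R-Y-X-C-H: 31+12+6+21+33+11 = 114
H-Z-C-R-X-Y-H: 31+29+18+26+21+23 = 148
H-Z-C-R-Y-X-H: 31+29+18+6+21+28 = 133
H-Z-C-X-R-Y-H: 31+29+33+26+6+23 = 148
H-Z-C-X-Y-R-H: 31+29+33+21+6+29 = 149
H-Z-C-Y-R-X-H: 31+29+12+6+26+28 = 132
H-Z-C-Y-X-R-H: 31+29+12+21+26+29 = 148
H-Z-X-R-C-Y-H: 31+36+26+18+12+23 = 146
H-Z-X-R-Y-C-H: 31+36+26+6+12+11 = 122
… (46 more)
H-C-Y-R-Z-X-H: 11+12+6+12+36+28 = 105  ← best
The minimum is 105.
One optimal route: H → C → Y → R → Z → X → H (or its reverse).

Shortest round trip = 105.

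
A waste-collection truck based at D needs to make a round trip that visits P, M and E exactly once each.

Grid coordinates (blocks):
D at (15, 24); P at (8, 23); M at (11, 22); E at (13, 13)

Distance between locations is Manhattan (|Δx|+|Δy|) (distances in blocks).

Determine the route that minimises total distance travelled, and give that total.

Minimum total distance: 36 blocks.

With 3 stops there are 3!/2 = 3 distinct round trips (a route and its reverse cost the same).
D→P→M→E→D: 8+4+11+13 = 36
D→P→E→M→D: 8+15+11+6 = 40
D→M→P→E→D: 6+4+15+13 = 38
The minimum is 36.
One optimal route: D → P → M → E → D (or its reverse).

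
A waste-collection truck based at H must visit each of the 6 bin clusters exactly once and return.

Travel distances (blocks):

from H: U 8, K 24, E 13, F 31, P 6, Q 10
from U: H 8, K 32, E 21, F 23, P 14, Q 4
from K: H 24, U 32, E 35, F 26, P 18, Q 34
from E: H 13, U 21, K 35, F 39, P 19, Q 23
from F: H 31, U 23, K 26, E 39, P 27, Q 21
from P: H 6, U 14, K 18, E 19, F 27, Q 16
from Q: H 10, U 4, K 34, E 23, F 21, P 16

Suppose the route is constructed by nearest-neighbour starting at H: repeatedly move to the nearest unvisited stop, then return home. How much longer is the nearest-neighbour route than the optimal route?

The nearest-neighbour route is 10 blocks longer than optimal.

H: P=6, U=8, Q=10, E=13, K=24, F=31 ⇒ P
P: U=14, Q=16, K=18, E=19, F=27 ⇒ U
U: Q=4, E=21, F=23, K=32 ⇒ Q
Q: F=21, E=23, K=34 ⇒ F
F: K=26, E=39 ⇒ K
K: E=35 ⇒ E
NN route H → P → U → Q → F → K → E → H costs 119.
Optimal: H → U → Q → F → K → P → E → H costs 109 (by enumerating all 360 distinct tours).
Excess = 119 − 109 = 10.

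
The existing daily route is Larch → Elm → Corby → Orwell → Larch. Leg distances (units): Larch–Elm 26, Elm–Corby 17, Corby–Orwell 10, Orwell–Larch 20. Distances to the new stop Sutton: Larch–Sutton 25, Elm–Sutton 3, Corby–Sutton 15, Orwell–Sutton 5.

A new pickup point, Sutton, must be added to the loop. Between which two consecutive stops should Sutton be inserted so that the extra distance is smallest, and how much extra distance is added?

Adding 1 by placing Sutton on the Elm–Corby leg.

Insertion cost between consecutive stops i–j is d(i,Sutton) + d(Sutton,j) − d(i,j):
  between Larch and Elm: 25 + 3 − 26 = 2
  between Elm and Corby: 3 + 15 − 17 = 1
  between Corby and Orwell: 15 + 5 − 10 = 10
  between Orwell and Larch: 5 + 25 − 20 = 10
Cheapest insertion is between Elm and Corby, adding 1.
New total = 73 + 1 = 74.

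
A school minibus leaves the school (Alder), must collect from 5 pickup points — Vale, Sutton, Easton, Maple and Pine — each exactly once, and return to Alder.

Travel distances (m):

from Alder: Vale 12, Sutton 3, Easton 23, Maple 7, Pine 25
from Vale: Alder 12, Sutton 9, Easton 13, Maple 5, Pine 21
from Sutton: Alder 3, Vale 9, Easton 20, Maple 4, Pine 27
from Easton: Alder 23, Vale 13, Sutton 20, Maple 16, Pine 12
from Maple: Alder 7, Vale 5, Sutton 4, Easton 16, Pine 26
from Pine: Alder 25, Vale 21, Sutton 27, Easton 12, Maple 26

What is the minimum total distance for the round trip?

With 5 stops there are 5!/2 = 60 distinct round trips (a route and its reverse cost the same).
Alder → Vale → Sutton → Easton → Maple → Pine → Alder: 12+9+20+16+26+25 = 108
Alder → Vale → Sutton → Easton → Pine → Maple → Alder: 12+9+20+12+26+7 = 86
Alder → Vale → Sutton → Maple → Easton → Pine → Alder: 12+9+4+16+12+25 = 78
Alder → Vale → Sutton → Maple → Pine → Easton → Alder: 12+9+4+26+12+23 = 86
Alder → Vale → Sutton → Pine → Easton → Maple → Alder: 12+9+27+12+16+7 = 83
Alder → Vale → Sutton → Pine → Maple → Easton → Alder: 12+9+27+26+16+23 = 113
Alder → Vale → Easton → Sutton → Maple → Pine → Alder: 12+13+20+4+26+25 = 100
Alder → Vale → Easton → Sutton → Pine → Maple → Alder: 12+13+20+27+26+7 = 105
Alder → Vale → Easton → Maple → Sutton → Pine → Alder: 12+13+16+4+27+25 = 97
Alder → Vale → Easton → Maple → Pine → Sutton → Alder: 12+13+16+26+27+3 = 97
Alder → Vale → Easton → Pine → Sutton → Maple → Alder: 12+13+12+27+4+7 = 75
Alder → Vale → Easton → Pine → Maple → Sutton → Alder: 12+13+12+26+4+3 = 70
Alder → Vale → Maple → Sutton → Easton → Pine → Alder: 12+5+4+20+12+25 = 78
Alder → Vale → Maple → Sutton → Pine → Easton → Alder: 12+5+4+27+12+23 = 83
… (46 more)
Alder → Sutton → Maple → Vale → Easton → Pine → Alder: 3+4+5+13+12+25 = 62  ← best
The minimum is 62.
One optimal route: Alder → Sutton → Maple → Vale → Easton → Pine → Alder (or its reverse).

Shortest round trip = 62 m.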